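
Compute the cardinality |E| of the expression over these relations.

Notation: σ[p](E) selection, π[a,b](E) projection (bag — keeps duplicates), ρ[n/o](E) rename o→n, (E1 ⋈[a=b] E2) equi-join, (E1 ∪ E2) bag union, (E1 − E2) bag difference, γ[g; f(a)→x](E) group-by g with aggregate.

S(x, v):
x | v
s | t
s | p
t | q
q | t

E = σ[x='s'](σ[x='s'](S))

Stepwise |·|:
  S → 4
  σ[x='s'](S) → 2
  σ[x='s'](σ[x='s'](S)) → 2

|E| = 2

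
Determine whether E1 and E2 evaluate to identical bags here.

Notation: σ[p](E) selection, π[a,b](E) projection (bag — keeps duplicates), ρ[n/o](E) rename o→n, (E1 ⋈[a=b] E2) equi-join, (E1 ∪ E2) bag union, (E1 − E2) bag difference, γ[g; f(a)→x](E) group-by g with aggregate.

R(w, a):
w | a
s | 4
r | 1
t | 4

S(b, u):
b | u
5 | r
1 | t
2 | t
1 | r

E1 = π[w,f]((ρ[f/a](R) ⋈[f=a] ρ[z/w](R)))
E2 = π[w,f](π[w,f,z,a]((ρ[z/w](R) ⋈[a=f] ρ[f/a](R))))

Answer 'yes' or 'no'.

E1 row counts bottom-up:
  R → 3
  ρ[f/a](R) → 3
  R → 3
  ρ[z/w](R) → 3
  (ρ[f/a](R) ⋈[f=a] ρ[z/w](R)) → 5
  π[w,f]((ρ[f/a](R) ⋈[f=a] ρ[z/w](R))) → 5
E2 row counts bottom-up:
  R → 3
  ρ[z/w](R) → 3
  R → 3
  ρ[f/a](R) → 3
  (ρ[z/w](R) ⋈[a=f] ρ[f/a](R)) → 5
  π[w,f,z,a]((ρ[z/w](R) ⋈[a=f] ρ[f/a](R))) → 5
  π[w,f](π[w,f,z,a]((ρ[z/w](R) ⋈[a=f] ρ[f/a](R)))) → 5

E1 and E2 produce the same multiset:
w | f
r | 1
s | 4
s | 4
t | 4
t | 4

yes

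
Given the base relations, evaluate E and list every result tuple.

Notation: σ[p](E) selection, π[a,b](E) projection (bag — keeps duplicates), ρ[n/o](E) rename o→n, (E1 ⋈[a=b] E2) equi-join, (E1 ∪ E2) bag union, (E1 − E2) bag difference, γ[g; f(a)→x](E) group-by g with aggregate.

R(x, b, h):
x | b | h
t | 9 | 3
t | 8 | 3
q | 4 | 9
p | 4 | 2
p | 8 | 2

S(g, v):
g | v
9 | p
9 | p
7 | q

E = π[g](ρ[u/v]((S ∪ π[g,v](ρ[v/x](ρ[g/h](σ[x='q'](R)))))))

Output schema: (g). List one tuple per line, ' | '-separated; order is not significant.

Stepwise |·|:
  S → 3
  R → 5
  σ[x='q'](R) → 1
  ρ[g/h](σ[x='q'](R)) → 1
  ρ[v/x](ρ[g/h](σ[x='q'](R))) → 1
  π[g,v](ρ[v/x](ρ[g/h](σ[x='q'](R)))) → 1
  (S ∪ π[g,v](ρ[v/x](ρ[g/h](σ[x='q'](R))))) → 4
  ρ[u/v]((S ∪ π[g,v](ρ[v/x](ρ[g/h](σ[x='q'](R)))))) → 4
  π[g](ρ[u/v]((S ∪ π[g,v](ρ[v/x](ρ[g/h](σ[x='q'](R))))))) → 4

== RESULT ==
g
7
9
9
9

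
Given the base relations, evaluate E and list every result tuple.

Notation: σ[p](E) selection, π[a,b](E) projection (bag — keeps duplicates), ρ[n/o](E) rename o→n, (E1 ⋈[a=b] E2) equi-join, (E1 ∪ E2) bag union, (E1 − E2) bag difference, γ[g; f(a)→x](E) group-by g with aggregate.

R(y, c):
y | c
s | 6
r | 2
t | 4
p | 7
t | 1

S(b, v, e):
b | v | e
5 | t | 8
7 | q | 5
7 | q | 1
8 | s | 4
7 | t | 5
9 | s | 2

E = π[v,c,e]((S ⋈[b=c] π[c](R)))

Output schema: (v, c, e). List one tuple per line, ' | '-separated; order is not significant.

Stepwise |·|:
  S → 6
  R → 5
  π[c](R) → 5
  (S ⋈[b=c] π[c](R)) → 3
  π[v,c,e]((S ⋈[b=c] π[c](R))) → 3

== RESULT ==
v | c | e
q | 7 | 1
q | 7 | 5
t | 7 | 5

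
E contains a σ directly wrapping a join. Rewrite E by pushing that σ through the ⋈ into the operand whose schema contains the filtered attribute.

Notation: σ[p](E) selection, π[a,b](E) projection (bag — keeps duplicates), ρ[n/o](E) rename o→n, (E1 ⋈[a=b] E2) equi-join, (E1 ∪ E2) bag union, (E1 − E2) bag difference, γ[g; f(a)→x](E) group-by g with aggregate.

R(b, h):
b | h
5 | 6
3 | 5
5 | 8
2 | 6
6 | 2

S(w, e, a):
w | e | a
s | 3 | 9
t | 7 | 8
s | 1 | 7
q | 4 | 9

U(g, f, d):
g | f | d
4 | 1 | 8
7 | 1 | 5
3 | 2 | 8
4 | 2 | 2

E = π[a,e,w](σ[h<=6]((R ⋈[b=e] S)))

σ filters on h, owned by the left side.
E' = π[a,e,w]((σ[h<=6](R) ⋈[b=e] S))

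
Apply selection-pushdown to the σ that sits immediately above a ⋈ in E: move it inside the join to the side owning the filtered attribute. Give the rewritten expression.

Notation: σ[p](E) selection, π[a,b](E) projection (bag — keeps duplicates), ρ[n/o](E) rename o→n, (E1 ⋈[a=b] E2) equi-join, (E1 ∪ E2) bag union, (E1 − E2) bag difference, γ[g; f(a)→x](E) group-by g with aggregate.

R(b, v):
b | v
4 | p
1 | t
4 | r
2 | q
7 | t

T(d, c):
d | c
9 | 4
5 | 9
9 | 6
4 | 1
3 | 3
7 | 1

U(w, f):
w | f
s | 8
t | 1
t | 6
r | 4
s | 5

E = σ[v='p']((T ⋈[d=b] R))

σ filters on v, owned by the right side.
E' = (T ⋈[d=b] σ[v='p'](R))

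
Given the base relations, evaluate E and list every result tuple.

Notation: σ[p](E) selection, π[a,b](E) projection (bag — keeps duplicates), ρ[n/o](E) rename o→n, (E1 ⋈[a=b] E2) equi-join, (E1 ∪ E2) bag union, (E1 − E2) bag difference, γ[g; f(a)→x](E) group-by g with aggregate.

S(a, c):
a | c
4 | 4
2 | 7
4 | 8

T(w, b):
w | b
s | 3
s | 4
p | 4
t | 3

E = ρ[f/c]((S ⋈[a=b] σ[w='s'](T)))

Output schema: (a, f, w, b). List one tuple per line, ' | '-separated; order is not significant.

Row counts bottom-up:
  S → 3
  T → 4
  σ[w='s'](T) → 2
  (S ⋈[a=b] σ[w='s'](T)) → 2
  ρ[f/c]((S ⋈[a=b] σ[w='s'](T))) → 2

== RESULT ==
a | f | w | b
4 | 4 | s | 4
4 | 8 | s | 4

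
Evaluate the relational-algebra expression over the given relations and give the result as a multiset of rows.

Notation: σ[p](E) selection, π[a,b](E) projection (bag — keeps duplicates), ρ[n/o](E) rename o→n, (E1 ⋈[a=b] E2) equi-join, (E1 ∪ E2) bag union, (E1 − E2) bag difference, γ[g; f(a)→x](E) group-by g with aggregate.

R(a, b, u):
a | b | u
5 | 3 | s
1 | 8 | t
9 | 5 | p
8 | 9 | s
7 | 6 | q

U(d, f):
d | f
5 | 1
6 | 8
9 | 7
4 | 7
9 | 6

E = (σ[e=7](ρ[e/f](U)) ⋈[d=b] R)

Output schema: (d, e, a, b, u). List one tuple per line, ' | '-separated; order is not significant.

Per-node cardinality:
  U → 5
  ρ[e/f](U) → 5
  σ[e=7](ρ[e/f](U)) → 2
  R → 5
  (σ[e=7](ρ[e/f](U)) ⋈[d=b] R) → 1

== RESULT ==
d | e | a | b | u
9 | 7 | 8 | 9 | s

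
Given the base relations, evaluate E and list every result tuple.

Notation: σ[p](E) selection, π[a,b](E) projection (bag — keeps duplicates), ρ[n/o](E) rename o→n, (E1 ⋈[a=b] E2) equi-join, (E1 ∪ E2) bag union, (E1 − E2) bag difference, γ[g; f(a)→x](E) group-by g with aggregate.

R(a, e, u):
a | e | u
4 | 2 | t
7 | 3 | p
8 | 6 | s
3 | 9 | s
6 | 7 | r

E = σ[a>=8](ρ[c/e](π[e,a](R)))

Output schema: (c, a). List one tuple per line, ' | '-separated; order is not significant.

Per-node cardinality:
  R → 5
  π[e,a](R) → 5
  ρ[c/e](π[e,a](R)) → 5
  σ[a>=8](ρ[c/e](π[e,a](R))) → 1

== RESULT ==
c | a
6 | 8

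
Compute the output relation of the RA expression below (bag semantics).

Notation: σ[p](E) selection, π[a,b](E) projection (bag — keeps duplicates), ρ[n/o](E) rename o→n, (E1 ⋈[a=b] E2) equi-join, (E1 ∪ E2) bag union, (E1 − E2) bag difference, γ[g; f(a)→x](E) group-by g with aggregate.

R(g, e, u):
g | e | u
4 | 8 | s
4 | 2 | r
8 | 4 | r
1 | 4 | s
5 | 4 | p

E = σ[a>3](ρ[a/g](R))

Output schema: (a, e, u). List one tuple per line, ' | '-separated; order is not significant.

Stepwise |·|:
  R → 5
  ρ[a/g](R) → 5
  σ[a>3](ρ[a/g](R)) → 4

== RESULT ==
a | e | u
4 | 2 | r
4 | 8 | s
5 | 4 | p
8 | 4 | r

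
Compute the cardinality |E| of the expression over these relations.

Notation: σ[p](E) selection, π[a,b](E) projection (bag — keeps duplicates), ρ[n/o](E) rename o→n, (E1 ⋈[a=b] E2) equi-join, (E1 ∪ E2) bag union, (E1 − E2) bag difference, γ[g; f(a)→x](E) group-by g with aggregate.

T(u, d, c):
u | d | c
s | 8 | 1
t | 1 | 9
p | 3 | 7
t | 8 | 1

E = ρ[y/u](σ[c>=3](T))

Row counts bottom-up:
  T → 4
  σ[c>=3](T) → 2
  ρ[y/u](σ[c>=3](T)) → 2

|E| = 2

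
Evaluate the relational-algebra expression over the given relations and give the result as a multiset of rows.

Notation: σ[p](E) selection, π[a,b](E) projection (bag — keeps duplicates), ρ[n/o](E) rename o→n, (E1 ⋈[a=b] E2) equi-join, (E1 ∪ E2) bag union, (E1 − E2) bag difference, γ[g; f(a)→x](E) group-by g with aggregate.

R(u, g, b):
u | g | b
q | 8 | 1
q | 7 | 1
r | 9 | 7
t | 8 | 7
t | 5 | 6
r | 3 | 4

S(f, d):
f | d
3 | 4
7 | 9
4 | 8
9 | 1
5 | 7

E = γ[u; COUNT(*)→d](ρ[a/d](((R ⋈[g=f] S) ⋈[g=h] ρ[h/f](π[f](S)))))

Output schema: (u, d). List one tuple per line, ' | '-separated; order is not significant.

Row counts bottom-up:
  R → 6
  S → 5
  (R ⋈[g=f] S) → 4
  S → 5
  π[f](S) → 5
  ρ[h/f](π[f](S)) → 5
  ((R ⋈[g=f] S) ⋈[g=h] ρ[h/f](π[f](S))) → 4
  ρ[a/d](((R ⋈[g=f] S) ⋈[g=h] ρ[h/f](π[f](S)))) → 4
  γ[u; COUNT(*)→d](ρ[a/d](((R ⋈[g=f] S) ⋈[g=h] ρ[h/f](π[f](S))))) → 3

== RESULT ==
u | d
q | 1
r | 2
t | 1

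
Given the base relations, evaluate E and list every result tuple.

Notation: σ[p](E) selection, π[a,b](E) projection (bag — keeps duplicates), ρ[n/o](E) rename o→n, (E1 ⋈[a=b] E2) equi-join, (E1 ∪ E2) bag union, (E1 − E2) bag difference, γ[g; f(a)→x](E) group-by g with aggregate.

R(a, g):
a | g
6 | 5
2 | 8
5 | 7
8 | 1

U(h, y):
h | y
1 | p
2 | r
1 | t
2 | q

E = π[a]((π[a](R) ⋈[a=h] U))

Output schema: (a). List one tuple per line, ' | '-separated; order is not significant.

Row counts bottom-up:
  R → 4
  π[a](R) → 4
  U → 4
  (π[a](R) ⋈[a=h] U) → 2
  π[a]((π[a](R) ⋈[a=h] U)) → 2

== RESULT ==
a
2
2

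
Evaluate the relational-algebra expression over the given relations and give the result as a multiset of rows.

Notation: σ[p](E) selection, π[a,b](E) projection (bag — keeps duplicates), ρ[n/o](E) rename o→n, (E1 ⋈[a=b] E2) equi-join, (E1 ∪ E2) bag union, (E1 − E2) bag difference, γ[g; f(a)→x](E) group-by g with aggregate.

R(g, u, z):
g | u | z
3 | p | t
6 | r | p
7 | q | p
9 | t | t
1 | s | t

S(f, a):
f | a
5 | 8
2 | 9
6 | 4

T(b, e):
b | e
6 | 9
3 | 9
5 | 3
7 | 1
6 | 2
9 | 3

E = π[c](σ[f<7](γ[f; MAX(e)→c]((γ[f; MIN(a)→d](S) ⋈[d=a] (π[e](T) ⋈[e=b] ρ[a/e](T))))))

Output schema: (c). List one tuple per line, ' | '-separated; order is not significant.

Subexpression sizes:
  S → 3
  γ[f; MIN(a)→d](S) → 3
  T → 6
  π[e](T) → 6
  T → 6
  ρ[a/e](T) → 6
  (π[e](T) ⋈[e=b] ρ[a/e](T)) → 4
  (γ[f; MIN(a)→d](S) ⋈[d=a] (π[e](T) ⋈[e=b] ρ[a/e](T))) → 2
  γ[f; MAX(e)→c]((γ[f; MIN(a)→d](S) ⋈[d=a] (π[e](T) ⋈[e=b] ρ[a/e](T)))) → 1
  σ[f<7](γ[f; MAX(e)→c]((γ[f; MIN(a)→d](S) ⋈[d=a] (π[e](T) ⋈[e=b] ρ[a/e](T))))) → 1
  π[c](σ[f<7](γ[f; MAX(e)→c]((γ[f; MIN(a)→d](S) ⋈[d=a] (π[e](T) ⋈[e=b] ρ[a/e](T)))))) → 1

== RESULT ==
c
3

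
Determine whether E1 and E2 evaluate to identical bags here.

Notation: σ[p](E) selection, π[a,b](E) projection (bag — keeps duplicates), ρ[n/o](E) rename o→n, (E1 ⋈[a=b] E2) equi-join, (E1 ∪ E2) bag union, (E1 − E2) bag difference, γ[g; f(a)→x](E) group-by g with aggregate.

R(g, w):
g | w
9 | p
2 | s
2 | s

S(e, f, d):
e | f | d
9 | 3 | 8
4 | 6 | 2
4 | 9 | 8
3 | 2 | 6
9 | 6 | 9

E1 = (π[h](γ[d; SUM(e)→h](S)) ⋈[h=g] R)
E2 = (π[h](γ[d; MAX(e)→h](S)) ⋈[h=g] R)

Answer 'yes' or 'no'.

E1 stepwise |·|:
  S → 5
  γ[d; SUM(e)→h](S) → 4
  π[h](γ[d; SUM(e)→h](S)) → 4
  R → 3
  (π[h](γ[d; SUM(e)→h](S)) ⋈[h=g] R) → 1
E2 stepwise |·|:
  S → 5
  γ[d; MAX(e)→h](S) → 4
  π[h](γ[d; MAX(e)→h](S)) → 4
  R → 3
  (π[h](γ[d; MAX(e)→h](S)) ⋈[h=g] R) → 2

E1 result:
h | g | w
9 | 9 | p
E2 result:
h | g | w
9 | 9 | p
9 | 9 | p
Witness: (9, 9, 'p') appears 1× in E1 but 2× in E2.

no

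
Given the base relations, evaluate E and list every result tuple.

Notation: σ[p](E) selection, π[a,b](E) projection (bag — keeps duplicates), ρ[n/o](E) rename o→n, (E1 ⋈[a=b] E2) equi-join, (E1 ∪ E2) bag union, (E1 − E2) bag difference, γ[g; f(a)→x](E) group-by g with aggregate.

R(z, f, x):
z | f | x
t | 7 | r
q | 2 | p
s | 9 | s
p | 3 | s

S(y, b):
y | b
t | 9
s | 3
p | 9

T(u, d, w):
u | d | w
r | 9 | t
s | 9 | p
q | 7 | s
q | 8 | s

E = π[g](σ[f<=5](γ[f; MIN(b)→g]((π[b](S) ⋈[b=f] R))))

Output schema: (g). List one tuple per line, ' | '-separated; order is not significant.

Row counts bottom-up:
  S → 3
  π[b](S) → 3
  R → 4
  (π[b](S) ⋈[b=f] R) → 3
  γ[f; MIN(b)→g]((π[b](S) ⋈[b=f] R)) → 2
  σ[f<=5](γ[f; MIN(b)→g]((π[b](S) ⋈[b=f] R))) → 1
  π[g](σ[f<=5](γ[f; MIN(b)→g]((π[b](S) ⋈[b=f] R)))) → 1

== RESULT ==
g
3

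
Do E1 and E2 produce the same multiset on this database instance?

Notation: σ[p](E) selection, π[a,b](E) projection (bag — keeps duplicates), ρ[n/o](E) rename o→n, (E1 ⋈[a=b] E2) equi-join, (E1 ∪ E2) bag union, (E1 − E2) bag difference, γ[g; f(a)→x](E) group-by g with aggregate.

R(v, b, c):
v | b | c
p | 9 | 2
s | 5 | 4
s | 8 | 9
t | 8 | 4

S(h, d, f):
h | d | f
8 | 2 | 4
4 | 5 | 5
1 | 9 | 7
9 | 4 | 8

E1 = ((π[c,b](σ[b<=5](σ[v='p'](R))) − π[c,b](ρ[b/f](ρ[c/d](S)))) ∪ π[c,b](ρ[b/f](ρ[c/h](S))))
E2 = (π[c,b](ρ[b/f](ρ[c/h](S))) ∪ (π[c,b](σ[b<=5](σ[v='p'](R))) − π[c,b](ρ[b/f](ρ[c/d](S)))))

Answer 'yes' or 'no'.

E1 row counts bottom-up:
  R → 4
  σ[v='p'](R) → 1
  σ[b<=5](σ[v='p'](R)) → 0
  π[c,b](σ[b<=5](σ[v='p'](R))) → 0
  S → 4
  ρ[c/d](S) → 4
  ρ[b/f](ρ[c/d](S)) → 4
  π[c,b](ρ[b/f](ρ[c/d](S))) → 4
  (π[c,b](σ[b<=5](σ[v='p'](R))) − π[c,b](ρ[b/f](ρ[c/d](S)))) → 0
  S → 4
  ρ[c/h](S) → 4
  ρ[b/f](ρ[c/h](S)) → 4
  π[c,b](ρ[b/f](ρ[c/h](S))) → 4
  ((π[c,b](σ[b<=5](σ[v='p'](R))) − π[c,b](ρ[b/f](ρ[c/d](S)))) ∪ π[c,b](ρ[b/f](ρ[c/h](S)))) → 4
E2 row counts bottom-up:
  S → 4
  ρ[c/h](S) → 4
  ρ[b/f](ρ[c/h](S)) → 4
  π[c,b](ρ[b/f](ρ[c/h](S))) → 4
  R → 4
  σ[v='p'](R) → 1
  σ[b<=5](σ[v='p'](R)) → 0
  π[c,b](σ[b<=5](σ[v='p'](R))) → 0
  S → 4
  ρ[c/d](S) → 4
  ρ[b/f](ρ[c/d](S)) → 4
  π[c,b](ρ[b/f](ρ[c/d](S))) → 4
  (π[c,b](σ[b<=5](σ[v='p'](R))) − π[c,b](ρ[b/f](ρ[c/d](S)))) → 0
  (π[c,b](ρ[b/f](ρ[c/h](S))) ∪ (π[c,b](σ[b<=5](σ[v='p'](R))) − π[c,b](ρ[b/f](ρ[c/d](S))))) → 4

E1 and E2 produce the same multiset:
c | b
1 | 7
4 | 5
8 | 4
9 | 8

yes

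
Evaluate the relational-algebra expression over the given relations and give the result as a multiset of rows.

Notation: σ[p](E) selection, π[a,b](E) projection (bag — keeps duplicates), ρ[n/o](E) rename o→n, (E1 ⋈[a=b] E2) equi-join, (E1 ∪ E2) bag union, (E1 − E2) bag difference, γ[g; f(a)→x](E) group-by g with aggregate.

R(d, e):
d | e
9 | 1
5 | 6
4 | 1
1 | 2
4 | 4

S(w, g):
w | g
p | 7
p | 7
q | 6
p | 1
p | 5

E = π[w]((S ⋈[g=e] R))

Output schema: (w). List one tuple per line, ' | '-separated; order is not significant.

Per-node cardinality:
  S → 5
  R → 5
  (S ⋈[g=e] R) → 3
  π[w]((S ⋈[g=e] R)) → 3

== RESULT ==
w
p
p
q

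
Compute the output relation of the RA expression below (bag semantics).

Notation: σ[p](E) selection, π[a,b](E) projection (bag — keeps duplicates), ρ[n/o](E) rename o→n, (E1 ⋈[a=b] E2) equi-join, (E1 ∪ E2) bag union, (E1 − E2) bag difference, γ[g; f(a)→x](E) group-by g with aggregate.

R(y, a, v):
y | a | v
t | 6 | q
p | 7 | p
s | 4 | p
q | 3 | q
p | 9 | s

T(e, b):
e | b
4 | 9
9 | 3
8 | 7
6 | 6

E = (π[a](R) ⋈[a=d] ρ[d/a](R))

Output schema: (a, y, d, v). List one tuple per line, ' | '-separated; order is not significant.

Subexpression sizes:
  R → 5
  π[a](R) → 5
  R → 5
  ρ[d/a](R) → 5
  (π[a](R) ⋈[a=d] ρ[d/a](R)) → 5

== RESULT ==
a | y | d | v
3 | q | 3 | q
4 | s | 4 | p
6 | t | 6 | q
7 | p | 7 | p
9 | p | 9 | s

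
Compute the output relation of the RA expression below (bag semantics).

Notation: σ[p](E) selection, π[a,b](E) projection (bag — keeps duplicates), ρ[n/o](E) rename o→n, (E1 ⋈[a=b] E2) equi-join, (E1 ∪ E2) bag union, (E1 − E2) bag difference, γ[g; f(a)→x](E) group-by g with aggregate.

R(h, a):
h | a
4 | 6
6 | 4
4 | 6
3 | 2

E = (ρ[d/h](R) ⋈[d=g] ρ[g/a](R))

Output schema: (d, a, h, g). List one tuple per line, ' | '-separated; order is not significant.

Stepwise |·|:
  R → 4
  ρ[d/h](R) → 4
  R → 4
  ρ[g/a](R) → 4
  (ρ[d/h](R) ⋈[d=g] ρ[g/a](R)) → 4

== RESULT ==
d | a | h | g
4 | 6 | 6 | 4
4 | 6 | 6 | 4
6 | 4 | 4 | 6
6 | 4 | 4 | 6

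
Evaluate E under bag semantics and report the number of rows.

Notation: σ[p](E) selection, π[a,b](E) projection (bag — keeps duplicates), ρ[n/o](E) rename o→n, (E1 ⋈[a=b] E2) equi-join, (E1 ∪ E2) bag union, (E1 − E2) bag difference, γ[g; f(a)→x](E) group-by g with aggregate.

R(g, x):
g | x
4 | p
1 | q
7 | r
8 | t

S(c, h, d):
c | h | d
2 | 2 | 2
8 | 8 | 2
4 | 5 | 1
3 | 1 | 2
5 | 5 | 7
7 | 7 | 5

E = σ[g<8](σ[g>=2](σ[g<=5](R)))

Stepwise |·|:
  R → 4
  σ[g<=5](R) → 2
  σ[g>=2](σ[g<=5](R)) → 1
  σ[g<8](σ[g>=2](σ[g<=5](R))) → 1

|E| = 1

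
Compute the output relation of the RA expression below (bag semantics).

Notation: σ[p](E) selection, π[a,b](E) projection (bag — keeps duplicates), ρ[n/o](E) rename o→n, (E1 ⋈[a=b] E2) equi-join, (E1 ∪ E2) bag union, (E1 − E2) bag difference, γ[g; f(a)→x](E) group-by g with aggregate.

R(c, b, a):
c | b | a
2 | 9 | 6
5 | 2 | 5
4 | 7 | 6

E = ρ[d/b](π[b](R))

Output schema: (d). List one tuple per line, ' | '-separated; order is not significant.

Subexpression sizes:
  R → 3
  π[b](R) → 3
  ρ[d/b](π[b](R)) → 3

== RESULT ==
d
2
7
9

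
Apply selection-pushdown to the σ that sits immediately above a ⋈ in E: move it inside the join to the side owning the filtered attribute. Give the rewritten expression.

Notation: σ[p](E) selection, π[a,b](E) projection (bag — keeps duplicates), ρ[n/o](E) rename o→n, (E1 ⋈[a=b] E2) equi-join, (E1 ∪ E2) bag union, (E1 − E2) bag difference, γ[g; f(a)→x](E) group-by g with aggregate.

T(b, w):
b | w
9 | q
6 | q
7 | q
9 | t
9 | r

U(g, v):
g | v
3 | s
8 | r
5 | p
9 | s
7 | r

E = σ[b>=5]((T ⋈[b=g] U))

σ filters on b, owned by the left side.
E' = (σ[b>=5](T) ⋈[b=g] U)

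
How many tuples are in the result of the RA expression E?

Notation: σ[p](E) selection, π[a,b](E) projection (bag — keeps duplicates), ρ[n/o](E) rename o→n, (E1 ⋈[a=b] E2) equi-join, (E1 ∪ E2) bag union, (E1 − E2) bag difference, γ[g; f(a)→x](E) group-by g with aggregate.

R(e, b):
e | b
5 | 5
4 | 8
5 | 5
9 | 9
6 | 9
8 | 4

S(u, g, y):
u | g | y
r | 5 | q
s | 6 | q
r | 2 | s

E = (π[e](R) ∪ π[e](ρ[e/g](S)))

Row counts bottom-up:
  R → 6
  π[e](R) → 6
  S → 3
  ρ[e/g](S) → 3
  π[e](ρ[e/g](S)) → 3
  (π[e](R) ∪ π[e](ρ[e/g](S))) → 9

|E| = 9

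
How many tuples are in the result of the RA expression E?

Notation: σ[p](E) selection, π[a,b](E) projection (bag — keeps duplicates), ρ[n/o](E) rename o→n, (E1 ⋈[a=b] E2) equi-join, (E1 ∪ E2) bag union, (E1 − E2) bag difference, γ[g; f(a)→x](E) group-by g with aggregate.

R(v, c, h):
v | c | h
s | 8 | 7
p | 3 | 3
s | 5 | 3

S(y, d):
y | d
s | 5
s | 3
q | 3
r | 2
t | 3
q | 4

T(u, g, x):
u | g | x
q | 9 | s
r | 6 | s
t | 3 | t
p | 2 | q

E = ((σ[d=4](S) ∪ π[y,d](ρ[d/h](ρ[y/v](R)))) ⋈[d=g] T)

Per-node cardinality:
  S → 6
  σ[d=4](S) → 1
  R → 3
  ρ[y/v](R) → 3
  ρ[d/h](ρ[y/v](R)) → 3
  π[y,d](ρ[d/h](ρ[y/v](R))) → 3
  (σ[d=4](S) ∪ π[y,d](ρ[d/h](ρ[y/v](R)))) → 4
  T → 4
  ((σ[d=4](S) ∪ π[y,d](ρ[d/h](ρ[y/v](R)))) ⋈[d=g] T) → 2

|E| = 2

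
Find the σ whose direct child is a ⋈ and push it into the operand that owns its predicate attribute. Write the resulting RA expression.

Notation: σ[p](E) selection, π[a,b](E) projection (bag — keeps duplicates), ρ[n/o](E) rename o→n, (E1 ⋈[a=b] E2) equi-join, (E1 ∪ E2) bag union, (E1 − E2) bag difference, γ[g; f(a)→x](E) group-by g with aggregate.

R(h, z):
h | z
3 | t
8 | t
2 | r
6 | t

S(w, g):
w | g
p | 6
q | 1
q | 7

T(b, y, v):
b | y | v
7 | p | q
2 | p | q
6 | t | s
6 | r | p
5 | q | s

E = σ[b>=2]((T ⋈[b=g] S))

σ filters on b, owned by the left side.
E' = (σ[b>=2](T) ⋈[b=g] S)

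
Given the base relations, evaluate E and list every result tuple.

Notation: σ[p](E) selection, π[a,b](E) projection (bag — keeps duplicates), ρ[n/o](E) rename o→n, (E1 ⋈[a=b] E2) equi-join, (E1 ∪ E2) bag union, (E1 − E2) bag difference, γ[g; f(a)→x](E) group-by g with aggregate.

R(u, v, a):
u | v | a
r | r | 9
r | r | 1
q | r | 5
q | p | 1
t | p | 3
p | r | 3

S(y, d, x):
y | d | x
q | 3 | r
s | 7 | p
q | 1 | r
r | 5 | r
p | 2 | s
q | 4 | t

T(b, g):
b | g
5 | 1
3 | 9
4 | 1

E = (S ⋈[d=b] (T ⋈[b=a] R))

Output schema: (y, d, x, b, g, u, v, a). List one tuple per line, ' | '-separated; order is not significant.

Per-node cardinality:
  S → 6
  T → 3
  R → 6
  (T ⋈[b=a] R) → 3
  (S ⋈[d=b] (T ⋈[b=a] R)) → 3

== RESULT ==
y | d | x | b | g | u | v | a
q | 3 | r | 3 | 9 | p | r | 3
q | 3 | r | 3 | 9 | t | p | 3
r | 5 | r | 5 | 1 | q | r | 5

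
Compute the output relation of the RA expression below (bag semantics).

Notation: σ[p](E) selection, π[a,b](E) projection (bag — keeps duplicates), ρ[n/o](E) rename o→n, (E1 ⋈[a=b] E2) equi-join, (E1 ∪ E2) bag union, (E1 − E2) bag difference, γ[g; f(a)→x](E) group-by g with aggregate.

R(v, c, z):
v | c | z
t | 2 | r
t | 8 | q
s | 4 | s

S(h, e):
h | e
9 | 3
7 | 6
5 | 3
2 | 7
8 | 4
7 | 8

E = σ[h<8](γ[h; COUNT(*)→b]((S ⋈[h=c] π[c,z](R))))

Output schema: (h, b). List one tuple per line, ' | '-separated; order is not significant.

Per-node cardinality:
  S → 6
  R → 3
  π[c,z](R) → 3
  (S ⋈[h=c] π[c,z](R)) → 2
  γ[h; COUNT(*)→b]((S ⋈[h=c] π[c,z](R))) → 2
  σ[h<8](γ[h; COUNT(*)→b]((S ⋈[h=c] π[c,z](R)))) → 1

== RESULT ==
h | b
2 | 1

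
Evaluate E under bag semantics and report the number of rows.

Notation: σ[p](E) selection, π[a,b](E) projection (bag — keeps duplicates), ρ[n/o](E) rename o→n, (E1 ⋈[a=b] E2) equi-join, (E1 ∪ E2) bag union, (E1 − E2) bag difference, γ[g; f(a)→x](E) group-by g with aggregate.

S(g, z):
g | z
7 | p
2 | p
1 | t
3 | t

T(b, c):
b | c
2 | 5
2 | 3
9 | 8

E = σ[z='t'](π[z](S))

Row counts bottom-up:
  S → 4
  π[z](S) → 4
  σ[z='t'](π[z](S)) → 2

|E| = 2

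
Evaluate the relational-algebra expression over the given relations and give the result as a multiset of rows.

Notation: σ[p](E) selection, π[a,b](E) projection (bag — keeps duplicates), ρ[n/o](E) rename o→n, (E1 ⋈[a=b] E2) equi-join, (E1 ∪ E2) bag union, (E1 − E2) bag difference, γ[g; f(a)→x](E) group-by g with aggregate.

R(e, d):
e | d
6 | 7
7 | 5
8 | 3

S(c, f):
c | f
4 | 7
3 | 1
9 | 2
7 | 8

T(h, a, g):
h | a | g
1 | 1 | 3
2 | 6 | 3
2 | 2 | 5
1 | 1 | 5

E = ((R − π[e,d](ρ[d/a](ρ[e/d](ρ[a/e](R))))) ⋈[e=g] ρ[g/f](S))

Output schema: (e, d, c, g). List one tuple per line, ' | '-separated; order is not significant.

Row counts bottom-up:
  R → 3
  R → 3
  ρ[a/e](R) → 3
  ρ[e/d](ρ[a/e](R)) → 3
  ρ[d/a](ρ[e/d](ρ[a/e](R))) → 3
  π[e,d](ρ[d/a](ρ[e/d](ρ[a/e](R)))) → 3
  (R − π[e,d](ρ[d/a](ρ[e/d](ρ[a/e](R))))) → 3
  S → 4
  ρ[g/f](S) → 4
  ((R − π[e,d](ρ[d/a](ρ[e/d](ρ[a/e](R))))) ⋈[e=g] ρ[g/f](S)) → 2

== RESULT ==
e | d | c | g
7 | 5 | 4 | 7
8 | 3 | 7 | 8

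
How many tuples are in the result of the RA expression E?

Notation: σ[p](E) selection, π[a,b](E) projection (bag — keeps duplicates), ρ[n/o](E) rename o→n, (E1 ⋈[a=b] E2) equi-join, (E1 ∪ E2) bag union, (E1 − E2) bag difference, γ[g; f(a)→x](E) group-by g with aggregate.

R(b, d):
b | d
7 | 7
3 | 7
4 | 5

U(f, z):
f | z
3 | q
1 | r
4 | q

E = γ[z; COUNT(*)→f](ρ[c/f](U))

Per-node cardinality:
  U → 3
  ρ[c/f](U) → 3
  γ[z; COUNT(*)→f](ρ[c/f](U)) → 2

|E| = 2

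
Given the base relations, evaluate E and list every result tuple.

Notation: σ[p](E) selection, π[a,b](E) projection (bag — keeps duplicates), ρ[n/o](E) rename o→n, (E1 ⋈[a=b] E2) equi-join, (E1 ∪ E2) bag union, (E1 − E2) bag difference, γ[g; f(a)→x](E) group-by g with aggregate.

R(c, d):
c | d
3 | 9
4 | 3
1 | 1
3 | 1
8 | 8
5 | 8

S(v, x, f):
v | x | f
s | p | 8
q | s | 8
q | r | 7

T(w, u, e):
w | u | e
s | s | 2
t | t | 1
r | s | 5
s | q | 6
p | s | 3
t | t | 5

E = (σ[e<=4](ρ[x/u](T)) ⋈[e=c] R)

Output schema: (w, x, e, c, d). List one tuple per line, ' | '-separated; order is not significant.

Per-node cardinality:
  T → 6
  ρ[x/u](T) → 6
  σ[e<=4](ρ[x/u](T)) → 3
  R → 6
  (σ[e<=4](ρ[x/u](T)) ⋈[e=c] R) → 3

== RESULT ==
w | x | e | c | d
p | s | 3 | 3 | 1
p | s | 3 | 3 | 9
t | t | 1 | 1 | 1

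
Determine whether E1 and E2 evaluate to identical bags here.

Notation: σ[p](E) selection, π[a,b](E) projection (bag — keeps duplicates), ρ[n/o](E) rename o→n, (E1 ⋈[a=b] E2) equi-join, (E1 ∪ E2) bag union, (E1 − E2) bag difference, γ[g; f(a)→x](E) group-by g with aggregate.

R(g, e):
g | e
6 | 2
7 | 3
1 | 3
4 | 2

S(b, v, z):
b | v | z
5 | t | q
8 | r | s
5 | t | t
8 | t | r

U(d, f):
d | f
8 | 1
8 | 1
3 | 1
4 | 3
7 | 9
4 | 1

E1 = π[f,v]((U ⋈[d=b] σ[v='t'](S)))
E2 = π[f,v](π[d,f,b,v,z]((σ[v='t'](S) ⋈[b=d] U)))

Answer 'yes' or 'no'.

E1 stepwise |·|:
  U → 6
  S → 4
  σ[v='t'](S) → 3
  (U ⋈[d=b] σ[v='t'](S)) → 2
  π[f,v]((U ⋈[d=b] σ[v='t'](S))) → 2
E2 stepwise |·|:
  S → 4
  σ[v='t'](S) → 3
  U → 6
  (σ[v='t'](S) ⋈[b=d] U) → 2
  π[d,f,b,v,z]((σ[v='t'](S) ⋈[b=d] U)) → 2
  π[f,v](π[d,f,b,v,z]((σ[v='t'](S) ⋈[b=d] U))) → 2

E1 and E2 produce the same multiset:
f | v
1 | t
1 | t

yes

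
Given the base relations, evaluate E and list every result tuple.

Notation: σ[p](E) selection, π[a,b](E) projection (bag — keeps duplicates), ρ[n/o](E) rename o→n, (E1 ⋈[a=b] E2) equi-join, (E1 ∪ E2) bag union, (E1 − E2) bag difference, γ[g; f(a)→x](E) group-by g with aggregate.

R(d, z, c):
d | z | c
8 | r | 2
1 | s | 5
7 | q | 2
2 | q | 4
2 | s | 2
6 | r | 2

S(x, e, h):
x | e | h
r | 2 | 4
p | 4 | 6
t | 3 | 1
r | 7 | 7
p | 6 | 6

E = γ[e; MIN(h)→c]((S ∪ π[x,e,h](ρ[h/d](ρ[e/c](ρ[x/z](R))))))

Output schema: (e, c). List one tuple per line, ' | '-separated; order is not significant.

Subexpression sizes:
  S → 5
  R → 6
  ρ[x/z](R) → 6
  ρ[e/c](ρ[x/z](R)) → 6
  ρ[h/d](ρ[e/c](ρ[x/z](R))) → 6
  π[x,e,h](ρ[h/d](ρ[e/c](ρ[x/z](R)))) → 6
  (S ∪ π[x,e,h](ρ[h/d](ρ[e/c](ρ[x/z](R))))) → 11
  γ[e; MIN(h)→c]((S ∪ π[x,e,h](ρ[h/d](ρ[e/c](ρ[x/z](R)))))) → 6

== RESULT ==
e | c
2 | 2
3 | 1
4 | 2
5 | 1
6 | 6
7 | 7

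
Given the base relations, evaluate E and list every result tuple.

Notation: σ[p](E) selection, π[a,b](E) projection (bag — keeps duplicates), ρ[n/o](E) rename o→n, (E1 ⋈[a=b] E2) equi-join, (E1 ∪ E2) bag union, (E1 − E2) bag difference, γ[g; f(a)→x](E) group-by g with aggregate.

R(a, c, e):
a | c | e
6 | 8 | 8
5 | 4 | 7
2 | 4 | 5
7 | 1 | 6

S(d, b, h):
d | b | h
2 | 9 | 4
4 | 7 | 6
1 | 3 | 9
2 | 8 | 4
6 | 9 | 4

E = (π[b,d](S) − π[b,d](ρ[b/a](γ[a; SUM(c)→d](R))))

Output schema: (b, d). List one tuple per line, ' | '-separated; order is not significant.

Per-node cardinality:
  S → 5
  π[b,d](S) → 5
  R → 4
  γ[a; SUM(c)→d](R) → 4
  ρ[b/a](γ[a; SUM(c)→d](R)) → 4
  π[b,d](ρ[b/a](γ[a; SUM(c)→d](R))) → 4
  (π[b,d](S) − π[b,d](ρ[b/a](γ[a; SUM(c)→d](R)))) → 5

== RESULT ==
b | d
3 | 1
7 | 4
8 | 2
9 | 2
9 | 6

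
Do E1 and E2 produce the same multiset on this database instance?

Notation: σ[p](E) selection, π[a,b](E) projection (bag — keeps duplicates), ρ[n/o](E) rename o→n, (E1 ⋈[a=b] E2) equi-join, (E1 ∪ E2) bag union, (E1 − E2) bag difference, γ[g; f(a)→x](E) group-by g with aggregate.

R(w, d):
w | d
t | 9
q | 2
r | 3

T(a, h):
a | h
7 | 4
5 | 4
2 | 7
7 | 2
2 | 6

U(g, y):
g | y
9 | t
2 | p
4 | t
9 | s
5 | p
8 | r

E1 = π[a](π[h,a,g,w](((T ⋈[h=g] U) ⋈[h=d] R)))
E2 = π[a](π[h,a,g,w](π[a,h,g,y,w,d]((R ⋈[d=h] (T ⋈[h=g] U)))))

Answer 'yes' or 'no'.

E1 row counts bottom-up:
  T → 5
  U → 6
  (T ⋈[h=g] U) → 3
  R → 3
  ((T ⋈[h=g] U) ⋈[h=d] R) → 1
  π[h,a,g,w](((T ⋈[h=g] U) ⋈[h=d] R)) → 1
  π[a](π[h,a,g,w](((T ⋈[h=g] U) ⋈[h=d] R))) → 1
E2 row counts bottom-up:
  R → 3
  T → 5
  U → 6
  (T ⋈[h=g] U) → 3
  (R ⋈[d=h] (T ⋈[h=g] U)) → 1
  π[a,h,g,y,w,d]((R ⋈[d=h] (T ⋈[h=g] U))) → 1
  π[h,a,g,w](π[a,h,g,y,w,d]((R ⋈[d=h] (T ⋈[h=g] U)))) → 1
  π[a](π[h,a,g,w](π[a,h,g,y,w,d]((R ⋈[d=h] (T ⋈[h=g] U))))) → 1

E1 and E2 produce the same multiset:
a
7

yes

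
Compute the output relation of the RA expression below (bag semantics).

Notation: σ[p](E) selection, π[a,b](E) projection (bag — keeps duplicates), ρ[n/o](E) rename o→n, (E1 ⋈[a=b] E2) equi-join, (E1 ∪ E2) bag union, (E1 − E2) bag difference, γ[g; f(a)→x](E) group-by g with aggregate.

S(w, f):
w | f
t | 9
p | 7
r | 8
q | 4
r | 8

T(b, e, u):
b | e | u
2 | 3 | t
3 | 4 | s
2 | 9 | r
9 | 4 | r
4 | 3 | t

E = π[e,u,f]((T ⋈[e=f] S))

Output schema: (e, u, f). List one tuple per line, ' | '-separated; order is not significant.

Stepwise |·|:
  T → 5
  S → 5
  (T ⋈[e=f] S) → 3
  π[e,u,f]((T ⋈[e=f] S)) → 3

== RESULT ==
e | u | f
4 | r | 4
4 | s | 4
9 | r | 9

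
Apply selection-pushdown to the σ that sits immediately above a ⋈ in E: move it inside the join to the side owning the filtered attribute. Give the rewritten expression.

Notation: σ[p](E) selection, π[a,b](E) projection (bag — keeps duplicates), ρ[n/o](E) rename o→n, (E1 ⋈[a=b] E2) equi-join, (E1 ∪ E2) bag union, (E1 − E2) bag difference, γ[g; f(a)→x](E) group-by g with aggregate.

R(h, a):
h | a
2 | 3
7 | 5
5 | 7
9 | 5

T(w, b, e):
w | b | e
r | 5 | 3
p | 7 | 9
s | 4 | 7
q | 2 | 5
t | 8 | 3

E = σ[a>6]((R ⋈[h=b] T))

σ filters on a, owned by the left side.
E' = (σ[a>6](R) ⋈[h=b] T)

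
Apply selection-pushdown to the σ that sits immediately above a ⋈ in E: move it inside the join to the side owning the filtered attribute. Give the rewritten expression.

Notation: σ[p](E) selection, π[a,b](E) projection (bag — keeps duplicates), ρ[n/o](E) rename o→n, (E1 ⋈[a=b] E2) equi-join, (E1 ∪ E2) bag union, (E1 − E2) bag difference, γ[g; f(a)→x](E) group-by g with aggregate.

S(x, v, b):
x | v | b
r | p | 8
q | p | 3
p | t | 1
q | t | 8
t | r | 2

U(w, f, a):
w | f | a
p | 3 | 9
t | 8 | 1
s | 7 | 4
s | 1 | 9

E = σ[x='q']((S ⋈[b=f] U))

σ filters on x, owned by the left side.
E' = (σ[x='q'](S) ⋈[b=f] U)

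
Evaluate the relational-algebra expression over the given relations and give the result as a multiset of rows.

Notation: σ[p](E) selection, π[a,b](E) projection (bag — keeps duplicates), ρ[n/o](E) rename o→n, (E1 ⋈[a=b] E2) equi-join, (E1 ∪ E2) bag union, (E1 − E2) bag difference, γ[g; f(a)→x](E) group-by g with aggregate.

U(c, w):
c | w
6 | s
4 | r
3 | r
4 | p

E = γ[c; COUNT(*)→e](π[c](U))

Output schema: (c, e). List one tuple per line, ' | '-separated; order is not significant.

Subexpression sizes:
  U → 4
  π[c](U) → 4
  γ[c; COUNT(*)→e](π[c](U)) → 3

== RESULT ==
c | e
3 | 1
4 | 2
6 | 1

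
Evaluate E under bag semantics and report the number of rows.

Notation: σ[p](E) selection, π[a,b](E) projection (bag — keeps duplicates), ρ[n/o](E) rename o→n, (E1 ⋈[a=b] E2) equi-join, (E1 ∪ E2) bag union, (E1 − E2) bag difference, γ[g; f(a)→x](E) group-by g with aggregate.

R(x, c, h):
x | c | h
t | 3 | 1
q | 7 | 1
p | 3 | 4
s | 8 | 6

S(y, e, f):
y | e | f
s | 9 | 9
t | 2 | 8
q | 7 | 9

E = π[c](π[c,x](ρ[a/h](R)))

Per-node cardinality:
  R → 4
  ρ[a/h](R) → 4
  π[c,x](ρ[a/h](R)) → 4
  π[c](π[c,x](ρ[a/h](R))) → 4

|E| = 4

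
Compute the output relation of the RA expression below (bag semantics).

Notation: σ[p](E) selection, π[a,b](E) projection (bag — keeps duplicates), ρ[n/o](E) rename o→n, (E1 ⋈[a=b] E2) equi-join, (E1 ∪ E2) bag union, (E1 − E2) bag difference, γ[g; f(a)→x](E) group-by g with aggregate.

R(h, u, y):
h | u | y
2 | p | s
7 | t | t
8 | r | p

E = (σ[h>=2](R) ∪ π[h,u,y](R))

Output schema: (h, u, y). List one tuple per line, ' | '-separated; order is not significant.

Row counts bottom-up:
  R → 3
  σ[h>=2](R) → 3
  R → 3
  π[h,u,y](R) → 3
  (σ[h>=2](R) ∪ π[h,u,y](R)) → 6

== RESULT ==
h | u | y
2 | p | s
2 | p | s
7 | t | t
7 | t | t
8 | r | p
8 | r | p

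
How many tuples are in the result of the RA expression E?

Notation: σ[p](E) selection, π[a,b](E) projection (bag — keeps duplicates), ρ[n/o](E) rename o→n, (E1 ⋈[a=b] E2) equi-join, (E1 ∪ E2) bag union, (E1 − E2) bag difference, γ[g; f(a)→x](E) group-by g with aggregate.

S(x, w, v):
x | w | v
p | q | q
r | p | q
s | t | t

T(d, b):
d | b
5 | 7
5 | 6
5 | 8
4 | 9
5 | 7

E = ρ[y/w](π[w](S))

Subexpression sizes:
  S → 3
  π[w](S) → 3
  ρ[y/w](π[w](S)) → 3

|E| = 3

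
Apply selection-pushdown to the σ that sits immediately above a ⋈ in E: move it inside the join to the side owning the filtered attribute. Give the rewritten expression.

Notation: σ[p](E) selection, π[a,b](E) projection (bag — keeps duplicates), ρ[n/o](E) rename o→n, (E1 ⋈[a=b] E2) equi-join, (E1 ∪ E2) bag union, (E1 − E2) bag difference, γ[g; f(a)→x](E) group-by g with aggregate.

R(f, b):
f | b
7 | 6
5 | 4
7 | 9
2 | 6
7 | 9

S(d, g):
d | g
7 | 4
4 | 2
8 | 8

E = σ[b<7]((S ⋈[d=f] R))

σ filters on b, owned by the right side.
E' = (S ⋈[d=f] σ[b<7](R))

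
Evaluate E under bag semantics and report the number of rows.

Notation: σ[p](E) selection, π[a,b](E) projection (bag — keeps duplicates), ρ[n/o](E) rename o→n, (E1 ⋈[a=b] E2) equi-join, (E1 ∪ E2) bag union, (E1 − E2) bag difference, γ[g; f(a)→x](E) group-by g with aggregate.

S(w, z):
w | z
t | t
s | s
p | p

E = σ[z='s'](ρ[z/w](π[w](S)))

Row counts bottom-up:
  S → 3
  π[w](S) → 3
  ρ[z/w](π[w](S)) → 3
  σ[z='s'](ρ[z/w](π[w](S))) → 1

|E| = 1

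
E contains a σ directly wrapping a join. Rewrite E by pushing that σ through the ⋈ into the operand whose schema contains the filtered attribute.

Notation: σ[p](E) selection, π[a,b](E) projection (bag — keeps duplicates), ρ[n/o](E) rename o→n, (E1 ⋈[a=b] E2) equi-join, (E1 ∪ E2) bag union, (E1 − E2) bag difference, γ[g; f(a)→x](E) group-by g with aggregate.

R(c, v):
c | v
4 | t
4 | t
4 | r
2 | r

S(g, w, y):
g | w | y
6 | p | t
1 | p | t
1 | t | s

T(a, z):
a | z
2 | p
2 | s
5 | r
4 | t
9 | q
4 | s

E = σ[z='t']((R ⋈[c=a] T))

σ filters on z, owned by the right side.
E' = (R ⋈[c=a] σ[z='t'](T))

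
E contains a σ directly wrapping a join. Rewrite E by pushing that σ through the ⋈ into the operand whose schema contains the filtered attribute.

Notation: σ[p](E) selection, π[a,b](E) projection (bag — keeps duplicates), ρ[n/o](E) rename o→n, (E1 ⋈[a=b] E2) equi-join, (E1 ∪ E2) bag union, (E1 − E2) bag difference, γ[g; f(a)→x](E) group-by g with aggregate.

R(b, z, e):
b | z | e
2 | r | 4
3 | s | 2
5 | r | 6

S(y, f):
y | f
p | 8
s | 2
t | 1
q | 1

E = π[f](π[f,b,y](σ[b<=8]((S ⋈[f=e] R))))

σ filters on b, owned by the right side.
E' = π[f](π[f,b,y]((S ⋈[f=e] σ[b<=8](R))))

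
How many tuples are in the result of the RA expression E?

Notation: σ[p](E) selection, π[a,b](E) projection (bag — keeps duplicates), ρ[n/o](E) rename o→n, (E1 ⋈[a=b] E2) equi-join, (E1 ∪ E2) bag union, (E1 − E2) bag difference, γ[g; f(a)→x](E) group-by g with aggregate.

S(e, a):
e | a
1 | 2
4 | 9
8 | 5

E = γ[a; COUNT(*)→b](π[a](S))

Stepwise |·|:
  S → 3
  π[a](S) → 3
  γ[a; COUNT(*)→b](π[a](S)) → 3

|E| = 3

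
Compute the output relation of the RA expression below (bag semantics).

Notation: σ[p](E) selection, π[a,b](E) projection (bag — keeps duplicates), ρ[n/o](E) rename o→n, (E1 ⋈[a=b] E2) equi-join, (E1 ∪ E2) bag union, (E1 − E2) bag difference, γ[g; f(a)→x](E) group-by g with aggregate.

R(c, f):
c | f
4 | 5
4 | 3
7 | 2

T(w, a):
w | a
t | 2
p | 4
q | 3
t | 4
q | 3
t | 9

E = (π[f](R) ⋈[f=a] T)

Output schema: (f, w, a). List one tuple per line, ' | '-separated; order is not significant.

Row counts bottom-up:
  R → 3
  π[f](R) → 3
  T → 6
  (π[f](R) ⋈[f=a] T) → 3

== RESULT ==
f | w | a
2 | t | 2
3 | q | 3
3 | q | 3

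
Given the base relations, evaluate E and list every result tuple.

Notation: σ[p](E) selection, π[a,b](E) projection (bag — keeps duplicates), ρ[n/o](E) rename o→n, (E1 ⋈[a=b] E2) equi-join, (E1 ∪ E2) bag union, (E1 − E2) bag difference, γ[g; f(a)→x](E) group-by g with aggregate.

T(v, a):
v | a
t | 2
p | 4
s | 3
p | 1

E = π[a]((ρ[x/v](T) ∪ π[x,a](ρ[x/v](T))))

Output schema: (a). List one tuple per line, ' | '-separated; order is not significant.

Subexpression sizes:
  T → 4
  ρ[x/v](T) → 4
  T → 4
  ρ[x/v](T) → 4
  π[x,a](ρ[x/v](T)) → 4
  (ρ[x/v](T) ∪ π[x,a](ρ[x/v](T))) → 8
  π[a]((ρ[x/v](T) ∪ π[x,a](ρ[x/v](T)))) → 8

== RESULT ==
a
1
1
2
2
3
3
4
4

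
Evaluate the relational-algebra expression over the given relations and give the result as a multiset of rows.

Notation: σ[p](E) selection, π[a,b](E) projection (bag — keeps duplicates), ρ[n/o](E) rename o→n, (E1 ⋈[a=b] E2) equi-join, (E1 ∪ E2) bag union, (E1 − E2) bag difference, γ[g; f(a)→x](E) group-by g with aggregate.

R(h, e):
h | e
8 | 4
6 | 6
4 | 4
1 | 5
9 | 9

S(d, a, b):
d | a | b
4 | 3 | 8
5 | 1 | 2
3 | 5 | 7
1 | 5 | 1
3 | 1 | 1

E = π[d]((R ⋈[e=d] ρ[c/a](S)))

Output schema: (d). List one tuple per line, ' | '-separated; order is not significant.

Row counts bottom-up:
  R → 5
  S → 5
  ρ[c/a](S) → 5
  (R ⋈[e=d] ρ[c/a](S)) → 3
  π[d]((R ⋈[e=d] ρ[c/a](S))) → 3

== RESULT ==
d
4
4
5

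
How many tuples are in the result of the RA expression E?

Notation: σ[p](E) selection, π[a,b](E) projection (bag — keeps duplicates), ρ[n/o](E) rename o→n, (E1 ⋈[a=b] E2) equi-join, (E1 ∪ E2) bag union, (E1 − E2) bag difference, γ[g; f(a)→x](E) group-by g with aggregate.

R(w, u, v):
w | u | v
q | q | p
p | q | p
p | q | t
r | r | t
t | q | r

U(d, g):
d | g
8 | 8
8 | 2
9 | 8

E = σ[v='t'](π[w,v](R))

Per-node cardinality:
  R → 5
  π[w,v](R) → 5
  σ[v='t'](π[w,v](R)) → 2

|E| = 2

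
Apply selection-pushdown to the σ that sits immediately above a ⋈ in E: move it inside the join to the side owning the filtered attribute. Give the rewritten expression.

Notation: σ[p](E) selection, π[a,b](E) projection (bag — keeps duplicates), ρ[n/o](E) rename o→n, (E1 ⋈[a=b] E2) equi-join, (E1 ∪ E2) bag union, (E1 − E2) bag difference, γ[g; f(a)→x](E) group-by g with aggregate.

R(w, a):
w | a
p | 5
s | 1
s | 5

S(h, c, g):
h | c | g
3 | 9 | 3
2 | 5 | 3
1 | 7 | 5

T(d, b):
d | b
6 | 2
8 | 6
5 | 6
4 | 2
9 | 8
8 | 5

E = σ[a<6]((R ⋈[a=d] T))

σ filters on a, owned by the left side.
E' = (σ[a<6](R) ⋈[a=d] T)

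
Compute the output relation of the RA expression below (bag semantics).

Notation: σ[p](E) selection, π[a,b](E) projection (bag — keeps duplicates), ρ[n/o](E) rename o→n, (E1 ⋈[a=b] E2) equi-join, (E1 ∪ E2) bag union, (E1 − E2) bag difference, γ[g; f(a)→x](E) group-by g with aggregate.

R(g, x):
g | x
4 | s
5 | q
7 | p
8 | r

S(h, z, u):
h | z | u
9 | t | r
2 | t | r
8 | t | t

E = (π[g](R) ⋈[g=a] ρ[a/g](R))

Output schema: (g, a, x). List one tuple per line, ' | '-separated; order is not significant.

Subexpression sizes:
  R → 4
  π[g](R) → 4
  R → 4
  ρ[a/g](R) → 4
  (π[g](R) ⋈[g=a] ρ[a/g](R)) → 4

== RESULT ==
g | a | x
4 | 4 | s
5 | 5 | q
7 | 7 | p
8 | 8 | r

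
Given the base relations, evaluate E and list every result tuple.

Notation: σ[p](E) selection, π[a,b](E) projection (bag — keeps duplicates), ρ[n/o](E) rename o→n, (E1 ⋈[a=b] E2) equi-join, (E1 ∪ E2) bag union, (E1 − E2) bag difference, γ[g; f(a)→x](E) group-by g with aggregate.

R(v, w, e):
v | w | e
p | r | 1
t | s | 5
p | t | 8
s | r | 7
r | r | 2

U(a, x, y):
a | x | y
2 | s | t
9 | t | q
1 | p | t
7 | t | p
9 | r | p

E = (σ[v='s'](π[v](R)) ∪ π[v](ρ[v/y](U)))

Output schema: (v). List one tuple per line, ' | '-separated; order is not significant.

Row counts bottom-up:
  R → 5
  π[v](R) → 5
  σ[v='s'](π[v](R)) → 1
  U → 5
  ρ[v/y](U) → 5
  π[v](ρ[v/y](U)) → 5
  (σ[v='s'](π[v](R)) ∪ π[v](ρ[v/y](U))) → 6

== RESULT ==
v
p
p
q
s
t
t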